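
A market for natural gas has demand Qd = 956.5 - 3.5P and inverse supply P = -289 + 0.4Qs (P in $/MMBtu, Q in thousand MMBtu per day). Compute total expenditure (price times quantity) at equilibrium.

Total expenditure = 31980

In direct form, Qs = 722.5 + 2.5P.
The market clears where 956.5 - 3.5P = 722.5 + 2.5P. Rearranging, 6P = 234, hence P* = 39.
Substitute back: Q* = 956.5 - 3.5(39) = 820.
Total expenditure = P* × Q* = 39 × 820 = 31980.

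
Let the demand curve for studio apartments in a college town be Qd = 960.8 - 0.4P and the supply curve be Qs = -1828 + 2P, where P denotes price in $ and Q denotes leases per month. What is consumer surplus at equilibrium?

Consumer surplus = 307520

At equilibrium Qd = Qs, so 960.8 - 0.4P = -1828 + 2P; collecting terms, 2788.8 = 2.4P and P* = 1162.
Plugging P* into demand: Q* = 960.8 - 0.4(1162) = 496.
Demand choke price (Qd = 0): P = 960.8/0.4 = 2402. Consumer surplus = ½ × (2402 - 1162) × 496 = 307520.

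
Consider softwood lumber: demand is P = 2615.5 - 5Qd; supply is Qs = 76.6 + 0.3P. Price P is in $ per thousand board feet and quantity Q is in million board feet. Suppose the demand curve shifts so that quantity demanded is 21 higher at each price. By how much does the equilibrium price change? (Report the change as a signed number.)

Inverting to quantity form: Qd = 523.1 - 0.2P.
At equilibrium Qd = Qs, so 523.1 - 0.2P = 76.6 + 0.3P; collecting terms, 446.5 = 0.5P and P* = 893.
Then Q* = 523.1 - 0.2(893) = 344.5.
After the shift, demand is Qd = 544.1 - 0.2P.
New equilibrium: 467.5 = 0.5P, so P = 935 and Q = 357.1.
ΔP = 935 - 893 = 42.

ΔP = 42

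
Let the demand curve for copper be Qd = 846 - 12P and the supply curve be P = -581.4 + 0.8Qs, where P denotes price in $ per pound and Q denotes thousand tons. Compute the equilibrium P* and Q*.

Solving each curve for Q: Qs = 726.75 + 1.25P.
At equilibrium Qd = Qs, so 846 - 12P = 726.75 + 1.25P; collecting terms, 119.25 = 13.25P and P* = 9.
From the demand curve, Q* = 846 - 12(9) = 738.

P* = 9, Q* = 738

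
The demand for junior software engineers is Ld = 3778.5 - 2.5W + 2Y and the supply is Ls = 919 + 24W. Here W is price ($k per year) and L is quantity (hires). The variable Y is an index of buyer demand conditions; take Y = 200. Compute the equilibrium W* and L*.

With Y = 200, demand is Ld = 4178.5 - 2.5W.
The market clears where 4178.5 - 2.5W = 919 + 24W. Rearranging, 26.5W = 3259.5, hence W* = 123.
Substitute back: L* = 4178.5 - 2.5(123) = 3871.

W* = 123, L* = 3871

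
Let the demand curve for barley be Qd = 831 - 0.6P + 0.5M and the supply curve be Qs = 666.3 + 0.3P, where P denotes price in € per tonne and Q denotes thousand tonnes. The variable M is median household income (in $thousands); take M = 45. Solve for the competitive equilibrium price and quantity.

P* = 208, Q* = 728.7

With M = 45, demand is Qd = 853.5 - 0.6P.
At equilibrium Qd = Qs, so 853.5 - 0.6P = 666.3 + 0.3P; collecting terms, 187.2 = 0.9P and P* = 208.
Then Q* = 853.5 - 0.6(208) = 728.7.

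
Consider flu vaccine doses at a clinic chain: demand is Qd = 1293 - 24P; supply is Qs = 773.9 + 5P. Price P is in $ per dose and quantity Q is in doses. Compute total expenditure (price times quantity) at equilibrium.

Total expenditure = 15454.86

The market clears where 1293 - 24P = 773.9 + 5P. Rearranging, 29P = 519.1, hence P* = 17.9.
From the demand curve, Q* = 1293 - 24(17.9) = 863.4.
Total expenditure = P* × Q* = 17.9 × 863.4 = 15454.86.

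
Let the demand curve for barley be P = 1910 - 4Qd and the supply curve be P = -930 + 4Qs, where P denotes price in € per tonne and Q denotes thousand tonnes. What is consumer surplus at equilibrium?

Consumer surplus = 252050

Rewriting in direct form: Qd = 477.5 - 0.25P and Qs = 232.5 + 0.25P.
Set Qd = Qs: 477.5 - 0.25P = 232.5 + 0.25P, so 245 = 0.5P and P* = 490.
Plugging P* into demand: Q* = 477.5 - 0.25(490) = 355.
Demand choke price (Qd = 0): P = 477.5/0.25 = 1910. Consumer surplus = ½ × (1910 - 490) × 355 = 252050.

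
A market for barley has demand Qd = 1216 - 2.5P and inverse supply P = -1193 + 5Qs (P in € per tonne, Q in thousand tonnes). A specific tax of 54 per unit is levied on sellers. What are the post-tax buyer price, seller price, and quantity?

P_b = 366, P_s = 312, Q = 301

Inverting to quantity form: Qs = 238.6 + 0.2P.
With a tax of 54 on sellers, they supply based on the net price P_s = P_b - 54, so Qs = 227.8 + 0.2P_b.
Market clearing requires 1216 - 2.5P_b = 227.8 + 0.2P_b; hence 988.2 = 2.7P_b and P_b = 366.
Then P_s = 366 - 54 = 312 and Q = 1216 - 2.5(366) = 301.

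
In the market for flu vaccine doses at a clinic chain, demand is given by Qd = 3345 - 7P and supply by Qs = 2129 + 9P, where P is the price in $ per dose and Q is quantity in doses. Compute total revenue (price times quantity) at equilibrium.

Total revenue = 213788

Set Qd = Qs: 3345 - 7P = 2129 + 9P, so 1216 = 16P and P* = 76.
Then Q* = 3345 - 7(76) = 2813.
Total revenue = P* × Q* = 76 × 2813 = 213788.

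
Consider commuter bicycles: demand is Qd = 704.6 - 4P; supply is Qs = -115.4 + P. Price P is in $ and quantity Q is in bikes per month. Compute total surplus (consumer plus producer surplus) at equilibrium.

Total surplus = 1476.225

At equilibrium Qd = Qs, so 704.6 - 4P = -115.4 + P; collecting terms, 820 = 5P and P* = 164.
Substitute back: Q* = 704.6 - 4(164) = 48.6.
Demand choke price = 176.15; supply choke price = 115.4. CS = ½(176.15 - 164)(48.6) = 295.245; PS = ½(164 - 115.4)(48.6) = 1180.98. Total surplus = 1476.225.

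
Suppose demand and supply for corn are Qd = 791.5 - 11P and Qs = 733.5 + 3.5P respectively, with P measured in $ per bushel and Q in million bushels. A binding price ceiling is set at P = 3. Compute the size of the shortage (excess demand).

Shortage = 14.5

At P = 3: Qd = 758.5 and Qs = 744.
Shortage = Qd - Qs = 758.5 - 744 = 14.5.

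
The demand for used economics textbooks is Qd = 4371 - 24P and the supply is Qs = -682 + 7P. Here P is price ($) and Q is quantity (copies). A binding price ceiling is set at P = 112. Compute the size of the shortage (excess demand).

Evaluating both curves at the ceiling price 112 gives Qd = 1683, Qs = 102.
Shortage = Qd - Qs = 1683 - 102 = 1581.

Shortage = 1581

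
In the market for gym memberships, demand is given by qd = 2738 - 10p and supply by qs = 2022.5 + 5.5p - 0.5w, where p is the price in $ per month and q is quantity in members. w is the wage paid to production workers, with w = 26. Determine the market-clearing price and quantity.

p* = 47, q* = 2268

With w = 26, supply is qs = 2009.5 + 5.5p.
The market clears where 2738 - 10p = 2009.5 + 5.5p. Rearranging, 15.5p = 728.5, hence p* = 47.
Then q* = 2738 - 10(47) = 2268.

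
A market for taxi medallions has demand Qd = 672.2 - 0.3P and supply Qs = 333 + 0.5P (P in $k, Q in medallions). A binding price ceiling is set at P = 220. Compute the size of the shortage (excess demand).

Shortage = 163.2

With P fixed at 220, quantity demanded is 606.2 and quantity supplied is 443.
Shortage = Qd - Qs = 606.2 - 443 = 163.2.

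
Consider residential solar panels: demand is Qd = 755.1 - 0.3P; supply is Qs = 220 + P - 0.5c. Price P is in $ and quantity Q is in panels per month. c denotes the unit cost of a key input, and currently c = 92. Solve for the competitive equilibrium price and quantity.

P* = 447, Q* = 621

With c = 92, supply is Qs = 174 + P.
Set Qd = Qs: 755.1 - 0.3P = 174 + P, so 581.1 = 1.3P and P* = 447.
Substitute back: Q* = 755.1 - 0.3(447) = 621.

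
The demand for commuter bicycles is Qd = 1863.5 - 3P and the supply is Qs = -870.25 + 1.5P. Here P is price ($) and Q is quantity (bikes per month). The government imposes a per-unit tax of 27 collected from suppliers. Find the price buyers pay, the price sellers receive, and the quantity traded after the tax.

Suppliers keep P_s = P_b - 27 per unit, so supply in terms of the buyer price is Qs = -910.75 + 1.5P_b.
Market clearing requires 1863.5 - 3P_b = -910.75 + 1.5P_b; hence 2774.25 = 4.5P_b and P_b = 616.5.
Then P_s = 616.5 - 27 = 589.5 and Q = 1863.5 - 3(616.5) = 14.

P_b = 616.5, P_s = 589.5, Q = 14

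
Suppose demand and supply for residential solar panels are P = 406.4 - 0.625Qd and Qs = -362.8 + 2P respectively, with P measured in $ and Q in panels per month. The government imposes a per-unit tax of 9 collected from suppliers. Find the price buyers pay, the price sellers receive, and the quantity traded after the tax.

P_b = 286.4, P_s = 277.4, Q = 192

Inverting to quantity form: Qd = 650.24 - 1.6P.
With a tax of 9 on suppliers, they supply based on the net price P_s = P_b - 9, so Qs = -380.8 + 2P_b.
Market clearing requires 650.24 - 1.6P_b = -380.8 + 2P_b; hence 1031.04 = 3.6P_b and P_b = 286.4.
So P_s = 277.4 and the quantity traded is Q = 650.24 - 1.6(286.4) = 192.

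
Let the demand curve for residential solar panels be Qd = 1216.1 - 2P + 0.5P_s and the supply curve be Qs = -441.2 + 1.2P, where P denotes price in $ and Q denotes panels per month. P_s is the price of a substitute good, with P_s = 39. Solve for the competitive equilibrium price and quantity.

P* = 524, Q* = 187.6

With P_s = 39, demand is Qd = 1235.6 - 2P.
The market clears where 1235.6 - 2P = -441.2 + 1.2P. Rearranging, 3.2P = 1676.8, hence P* = 524.
From the demand curve, Q* = 1235.6 - 2(524) = 187.6.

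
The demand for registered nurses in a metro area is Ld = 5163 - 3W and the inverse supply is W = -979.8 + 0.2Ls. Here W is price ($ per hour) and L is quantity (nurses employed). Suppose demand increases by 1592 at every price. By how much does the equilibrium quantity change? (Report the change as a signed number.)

Solving each curve for L: Ls = 4899 + 5W.
Equating demand and supply, 5163 - 3W = 4899 + 5W gives 8W = 264, so W* = 33.
Then L* = 5163 - 3(33) = 5064.
After the shift, demand is Ld = 6755 - 3W.
The new intersection has 1856 = 8W, i.e. W = 232, L = 6059.
ΔL = 6059 - 5064 = 995.

ΔL = 995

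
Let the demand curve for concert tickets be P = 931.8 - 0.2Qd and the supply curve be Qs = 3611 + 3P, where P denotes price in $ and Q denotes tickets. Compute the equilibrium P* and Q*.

In direct form, Qd = 4659 - 5P.
Equating demand and supply, 4659 - 5P = 3611 + 3P gives 8P = 1048, so P* = 131.
Then Q* = 4659 - 5(131) = 4004.

P* = 131, Q* = 4004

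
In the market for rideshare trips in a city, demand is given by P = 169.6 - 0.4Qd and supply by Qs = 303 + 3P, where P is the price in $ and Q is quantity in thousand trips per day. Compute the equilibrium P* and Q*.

P* = 22, Q* = 369

Solving each curve for Q: Qd = 424 - 2.5P.
The market clears where 424 - 2.5P = 303 + 3P. Rearranging, 5.5P = 121, hence P* = 22.
From the demand curve, Q* = 424 - 2.5(22) = 369.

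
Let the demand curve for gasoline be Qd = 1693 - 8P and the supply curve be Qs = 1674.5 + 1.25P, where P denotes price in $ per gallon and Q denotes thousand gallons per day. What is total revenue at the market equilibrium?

Total revenue = 3354

At equilibrium Qd = Qs, so 1693 - 8P = 1674.5 + 1.25P; collecting terms, 18.5 = 9.25P and P* = 2.
Then Q* = 1693 - 8(2) = 1677.
Total revenue = P* × Q* = 2 × 1677 = 3354.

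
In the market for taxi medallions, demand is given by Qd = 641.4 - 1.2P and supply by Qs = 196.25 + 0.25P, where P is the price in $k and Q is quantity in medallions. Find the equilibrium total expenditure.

Total expenditure = 83811

Set Qd = Qs: 641.4 - 1.2P = 196.25 + 0.25P, so 445.15 = 1.45P and P* = 307.
Then Q* = 641.4 - 1.2(307) = 273.
Total expenditure = P* × Q* = 307 × 273 = 83811.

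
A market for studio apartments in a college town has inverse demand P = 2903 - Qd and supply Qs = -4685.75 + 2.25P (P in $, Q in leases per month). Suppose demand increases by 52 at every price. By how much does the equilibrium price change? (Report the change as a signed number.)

ΔP = 16

Inverting to quantity form: Qd = 2903 - P.
The market clears where 2903 - P = -4685.75 + 2.25P. Rearranging, 3.25P = 7588.75, hence P* = 2335.
Substitute back: Q* = 2903 - 2335 = 568.
After the shift, demand is Qd = 2955 - P.
The new intersection has 7640.75 = 3.25P, i.e. P = 2351, Q = 604.
ΔP = 2351 - 2335 = 16.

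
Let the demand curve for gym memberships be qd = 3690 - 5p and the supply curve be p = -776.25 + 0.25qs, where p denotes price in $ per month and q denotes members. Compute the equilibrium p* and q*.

p* = 65, q* = 3365

Solving each curve for q: qs = 3105 + 4p.
Set qd = qs: 3690 - 5p = 3105 + 4p, so 585 = 9p and p* = 65.
Substitute back: q* = 3690 - 5(65) = 3365.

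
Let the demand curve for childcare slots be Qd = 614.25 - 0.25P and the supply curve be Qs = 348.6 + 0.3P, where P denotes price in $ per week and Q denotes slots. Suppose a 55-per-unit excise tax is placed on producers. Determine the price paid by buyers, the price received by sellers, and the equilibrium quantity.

With a tax of 55 on producers, they supply based on the net price P_s = P_b - 55, so Qs = 332.1 + 0.3P_b.
Equate demand and the shifted supply: 614.25 - 0.25P_b = 332.1 + 0.3P_b, giving 0.55P_b = 282.15, so P_b = 513.
So P_s = 458 and the quantity traded is Q = 614.25 - 0.25(513) = 486.

P_b = 513, P_s = 458, Q = 486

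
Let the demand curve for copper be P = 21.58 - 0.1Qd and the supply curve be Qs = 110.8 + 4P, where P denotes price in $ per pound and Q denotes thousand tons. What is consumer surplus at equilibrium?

Consumer surplus = 991.232

Rewriting in direct form: Qd = 215.8 - 10P.
The market clears where 215.8 - 10P = 110.8 + 4P. Rearranging, 14P = 105, hence P* = 7.5.
Plugging P* into demand: Q* = 215.8 - 10(7.5) = 140.8.
Demand choke price (Qd = 0): P = 215.8/10 = 21.58. Consumer surplus = ½ × (21.58 - 7.5) × 140.8 = 991.232.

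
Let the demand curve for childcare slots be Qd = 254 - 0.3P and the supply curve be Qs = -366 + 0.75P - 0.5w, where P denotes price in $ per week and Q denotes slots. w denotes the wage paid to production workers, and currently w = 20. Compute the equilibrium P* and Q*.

P* = 600, Q* = 74

With w = 20, supply is Qs = -376 + 0.75P.
Equating demand and supply, 254 - 0.3P = -376 + 0.75P gives 1.05P = 630, so P* = 600.
Then Q* = 254 - 0.3(600) = 74.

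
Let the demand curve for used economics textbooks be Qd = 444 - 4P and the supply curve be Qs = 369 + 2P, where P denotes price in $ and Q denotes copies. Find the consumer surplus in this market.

Set Qd = Qs: 444 - 4P = 369 + 2P, so 75 = 6P and P* = 12.5.
Then Q* = 444 - 4(12.5) = 394.
Demand choke price (Qd = 0): P = 444/4 = 111. Consumer surplus = ½ × (111 - 12.5) × 394 = 19404.5.

Consumer surplus = 19404.5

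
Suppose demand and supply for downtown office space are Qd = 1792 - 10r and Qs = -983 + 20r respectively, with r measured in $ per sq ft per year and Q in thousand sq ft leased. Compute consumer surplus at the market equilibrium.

Consumer surplus = 37584.45

The market clears where 1792 - 10r = -983 + 20r. Rearranging, 30r = 2775, hence r* = 92.5.
Then Q* = 1792 - 10(92.5) = 867.
Demand choke price (Qd = 0): r = 1792/10 = 179.2. Consumer surplus = ½ × (179.2 - 92.5) × 867 = 37584.45.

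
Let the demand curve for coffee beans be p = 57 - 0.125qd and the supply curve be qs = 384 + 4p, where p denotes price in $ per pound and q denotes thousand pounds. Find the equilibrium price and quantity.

p* = 6, q* = 408

Rewriting in direct form: qd = 456 - 8p.
Set qd = qs: 456 - 8p = 384 + 4p, so 72 = 12p and p* = 6.
Then q* = 456 - 8(6) = 408.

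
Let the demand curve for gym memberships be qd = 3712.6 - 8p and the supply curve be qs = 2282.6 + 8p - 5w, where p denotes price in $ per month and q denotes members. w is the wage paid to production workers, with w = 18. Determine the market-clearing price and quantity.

p* = 95, q* = 2952.6

With w = 18, supply is qs = 2192.6 + 8p.
At equilibrium qd = qs, so 3712.6 - 8p = 2192.6 + 8p; collecting terms, 1520 = 16p and p* = 95.
Substitute back: q* = 3712.6 - 8(95) = 2952.6.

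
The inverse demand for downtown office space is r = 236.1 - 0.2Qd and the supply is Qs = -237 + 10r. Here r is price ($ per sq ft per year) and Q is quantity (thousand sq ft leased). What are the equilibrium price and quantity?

In direct form, Qd = 1180.5 - 5r.
Set Qd = Qs: 1180.5 - 5r = -237 + 10r, so 1417.5 = 15r and r* = 94.5.
Then Q* = 1180.5 - 5(94.5) = 708.

r* = 94.5, Q* = 708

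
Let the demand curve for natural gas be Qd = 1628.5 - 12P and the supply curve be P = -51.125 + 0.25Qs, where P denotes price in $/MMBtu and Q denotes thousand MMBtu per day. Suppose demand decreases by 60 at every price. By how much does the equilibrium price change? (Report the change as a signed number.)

ΔP = -3.75

Inverting to quantity form: Qs = 204.5 + 4P.
Equating demand and supply, 1628.5 - 12P = 204.5 + 4P gives 16P = 1424, so P* = 89.
From the demand curve, Q* = 1628.5 - 12(89) = 560.5.
After the shift, demand is Qd = 1568.5 - 12P.
The new intersection has 1364 = 16P, i.e. P = 85.25, Q = 545.5.
ΔP = 85.25 - 89 = -3.75.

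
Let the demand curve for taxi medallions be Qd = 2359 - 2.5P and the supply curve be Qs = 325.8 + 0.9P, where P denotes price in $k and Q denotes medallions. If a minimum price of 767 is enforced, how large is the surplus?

Surplus = 574.6

At P = 767: Qd = 441.5 and Qs = 1016.1.
Surplus = Qs - Qd = 1016.1 - 441.5 = 574.6.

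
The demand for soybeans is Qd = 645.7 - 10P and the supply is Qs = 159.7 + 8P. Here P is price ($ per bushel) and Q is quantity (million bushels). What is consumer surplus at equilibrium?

The market clears where 645.7 - 10P = 159.7 + 8P. Rearranging, 18P = 486, hence P* = 27.
Then Q* = 645.7 - 10(27) = 375.7.
Demand choke price (Qd = 0): P = 645.7/10 = 64.57. Consumer surplus = ½ × (64.57 - 27) × 375.7 = 7057.5245.

Consumer surplus = 7057.5245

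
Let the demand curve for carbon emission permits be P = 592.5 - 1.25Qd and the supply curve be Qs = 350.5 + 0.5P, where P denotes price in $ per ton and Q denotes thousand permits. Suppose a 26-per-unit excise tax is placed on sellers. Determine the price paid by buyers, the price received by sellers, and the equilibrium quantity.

P_b = 105, P_s = 79, Q = 390

Rewriting in direct form: Qd = 474 - 0.8P.
Sellers keep P_s = P_b - 26 per unit, so supply in terms of the buyer price is Qs = 337.5 + 0.5P_b.
Equate demand and the shifted supply: 474 - 0.8P_b = 337.5 + 0.5P_b, giving 1.3P_b = 136.5, so P_b = 105.
Then P_s = 105 - 26 = 79 and Q = 474 - 0.8(105) = 390.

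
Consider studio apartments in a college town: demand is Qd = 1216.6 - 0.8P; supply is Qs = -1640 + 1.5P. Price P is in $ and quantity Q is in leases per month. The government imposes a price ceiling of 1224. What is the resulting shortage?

With P fixed at 1224, quantity demanded is 237.4 and quantity supplied is 196.
Shortage = Qd - Qs = 237.4 - 196 = 41.4.

Shortage = 41.4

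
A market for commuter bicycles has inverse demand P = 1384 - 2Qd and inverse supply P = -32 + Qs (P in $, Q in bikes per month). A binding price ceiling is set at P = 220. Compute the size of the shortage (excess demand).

Shortage = 330

Solving each curve for Q: Qd = 692 - 0.5P and Qs = 32 + P.
At P = 220: Qd = 582 and Qs = 252.
Shortage = Qd - Qs = 582 - 252 = 330.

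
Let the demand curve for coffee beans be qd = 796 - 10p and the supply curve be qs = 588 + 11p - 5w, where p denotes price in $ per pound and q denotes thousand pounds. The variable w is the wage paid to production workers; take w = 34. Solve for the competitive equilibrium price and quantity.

p* = 18, q* = 616

With w = 34, supply is qs = 418 + 11p.
At equilibrium qd = qs, so 796 - 10p = 418 + 11p; collecting terms, 378 = 21p and p* = 18.
Then q* = 796 - 10(18) = 616.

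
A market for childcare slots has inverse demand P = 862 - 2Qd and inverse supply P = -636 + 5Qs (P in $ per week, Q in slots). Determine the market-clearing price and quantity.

P* = 434, Q* = 214

Solving each curve for Q: Qd = 431 - 0.5P and Qs = 127.2 + 0.2P.
Equating demand and supply, 431 - 0.5P = 127.2 + 0.2P gives 0.7P = 303.8, so P* = 434.
Then Q* = 431 - 0.5(434) = 214.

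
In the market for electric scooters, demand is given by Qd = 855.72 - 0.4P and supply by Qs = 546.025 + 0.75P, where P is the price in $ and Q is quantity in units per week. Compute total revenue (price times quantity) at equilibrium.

The market clears where 855.72 - 0.4P = 546.025 + 0.75P. Rearranging, 1.15P = 309.695, hence P* = 269.3.
Plugging P* into demand: Q* = 855.72 - 0.4(269.3) = 748.
Total revenue = P* × Q* = 269.3 × 748 = 201436.4.

Total revenue = 201436.4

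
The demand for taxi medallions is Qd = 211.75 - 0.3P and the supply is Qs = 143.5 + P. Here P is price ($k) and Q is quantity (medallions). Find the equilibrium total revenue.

Total revenue = 10290

Set Qd = Qs: 211.75 - 0.3P = 143.5 + P, so 68.25 = 1.3P and P* = 52.5.
Then Q* = 211.75 - 0.3(52.5) = 196.
Total revenue = P* × Q* = 52.5 × 196 = 10290.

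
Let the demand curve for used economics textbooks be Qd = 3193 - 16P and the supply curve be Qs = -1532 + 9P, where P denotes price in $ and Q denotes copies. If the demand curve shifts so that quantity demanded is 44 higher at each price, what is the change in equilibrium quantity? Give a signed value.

ΔQ = 15.84

Equating demand and supply, 3193 - 16P = -1532 + 9P gives 25P = 4725, so P* = 189.
Plugging P* into demand: Q* = 3193 - 16(189) = 169.
After the shift, demand is Qd = 3237 - 16P.
New equilibrium: 4769 = 25P, so P = 190.76 and Q = 184.84.
ΔQ = 184.84 - 169 = 15.84.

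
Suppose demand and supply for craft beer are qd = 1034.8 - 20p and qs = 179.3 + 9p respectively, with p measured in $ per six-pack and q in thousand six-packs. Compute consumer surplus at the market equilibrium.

At equilibrium qd = qs, so 1034.8 - 20p = 179.3 + 9p; collecting terms, 855.5 = 29p and p* = 29.5.
Substitute back: q* = 1034.8 - 20(29.5) = 444.8.
Demand choke price (qd = 0): p = 1034.8/20 = 51.74. Consumer surplus = ½ × (51.74 - 29.5) × 444.8 = 4946.176.

Consumer surplus = 4946.176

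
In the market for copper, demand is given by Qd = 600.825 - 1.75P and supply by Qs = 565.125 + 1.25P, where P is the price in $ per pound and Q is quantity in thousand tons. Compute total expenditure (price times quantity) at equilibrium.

Total expenditure = 6902

Set Qd = Qs: 600.825 - 1.75P = 565.125 + 1.25P, so 35.7 = 3P and P* = 11.9.
Plugging P* into demand: Q* = 600.825 - 1.75(11.9) = 580.
Total expenditure = P* × Q* = 11.9 × 580 = 6902.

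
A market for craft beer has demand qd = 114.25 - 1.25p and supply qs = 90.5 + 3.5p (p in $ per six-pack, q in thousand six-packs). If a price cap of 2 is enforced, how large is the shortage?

Shortage = 14.25

Evaluating both curves at the ceiling price 2 gives qd = 111.75, qs = 97.5.
Shortage = qd - qs = 111.75 - 97.5 = 14.25.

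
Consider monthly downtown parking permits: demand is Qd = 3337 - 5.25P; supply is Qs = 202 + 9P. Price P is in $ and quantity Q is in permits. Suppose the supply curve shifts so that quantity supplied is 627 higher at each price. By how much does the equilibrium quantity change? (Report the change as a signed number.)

Set Qd = Qs: 3337 - 5.25P = 202 + 9P, so 3135 = 14.25P and P* = 220.
Substitute back: Q* = 3337 - 5.25(220) = 2182.
After the shift, supply is Qs = 829 + 9P.
New equilibrium: 2508 = 14.25P, so P = 176 and Q = 2413.
ΔQ = 2413 - 2182 = 231.

ΔQ = 231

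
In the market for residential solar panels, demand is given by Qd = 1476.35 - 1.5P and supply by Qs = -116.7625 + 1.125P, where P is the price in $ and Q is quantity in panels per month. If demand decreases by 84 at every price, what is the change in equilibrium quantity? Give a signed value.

At equilibrium Qd = Qs, so 1476.35 - 1.5P = -116.7625 + 1.125P; collecting terms, 1593.1125 = 2.625P and P* = 606.9.
From the demand curve, Q* = 1476.35 - 1.5(606.9) = 566.
After the shift, demand is Qd = 1392.35 - 1.5P.
New equilibrium: 1509.1125 = 2.625P, so P = 574.9 and Q = 530.
ΔQ = 530 - 566 = -36.

ΔQ = -36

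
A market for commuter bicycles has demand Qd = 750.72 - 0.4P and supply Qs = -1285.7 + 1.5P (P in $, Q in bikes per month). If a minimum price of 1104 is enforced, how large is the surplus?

Surplus = 61.18

Evaluating both curves at the floor price 1104 gives Qd = 309.12, Qs = 370.3.
Surplus = Qs - Qd = 370.3 - 309.12 = 61.18.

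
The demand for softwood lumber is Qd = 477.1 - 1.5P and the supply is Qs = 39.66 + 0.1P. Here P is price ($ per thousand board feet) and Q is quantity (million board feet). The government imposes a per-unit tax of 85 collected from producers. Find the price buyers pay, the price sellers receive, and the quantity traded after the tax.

P_b = 278.7125, P_s = 193.7125, Q = 59.03125

With a tax of 85 on producers, they supply based on the net price P_s = P_b - 85, so Qs = 31.16 + 0.1P_b.
Set Qd = Qs: 477.1 - 1.5P_b = 31.16 + 0.1P_b, so 445.94 = 1.6P_b and P_b = 278.7125.
So P_s = 193.7125 and the quantity traded is Q = 477.1 - 1.5(278.7125) = 59.03125.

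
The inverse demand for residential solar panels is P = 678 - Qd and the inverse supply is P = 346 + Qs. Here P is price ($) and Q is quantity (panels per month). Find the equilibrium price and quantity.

P* = 512, Q* = 166

Rewriting in direct form: Qd = 678 - P and Qs = -346 + P.
The market clears where 678 - P = -346 + P. Rearranging, 2P = 1024, hence P* = 512.
From the demand curve, Q* = 678 - 512 = 166.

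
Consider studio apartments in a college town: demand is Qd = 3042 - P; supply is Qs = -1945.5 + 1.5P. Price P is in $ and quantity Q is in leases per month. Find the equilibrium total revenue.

The market clears where 3042 - P = -1945.5 + 1.5P. Rearranging, 2.5P = 4987.5, hence P* = 1995.
From the demand curve, Q* = 3042 - 1995 = 1047.
Total revenue = P* × Q* = 1995 × 1047 = 2088765.

Total revenue = 2088765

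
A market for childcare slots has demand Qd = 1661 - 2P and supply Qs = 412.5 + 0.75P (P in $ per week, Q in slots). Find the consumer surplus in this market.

Consumer surplus = 141752.25

Set Qd = Qs: 1661 - 2P = 412.5 + 0.75P, so 1248.5 = 2.75P and P* = 454.
Then Q* = 1661 - 2(454) = 753.
Demand choke price (Qd = 0): P = 1661/2 = 830.5. Consumer surplus = ½ × (830.5 - 454) × 753 = 141752.25.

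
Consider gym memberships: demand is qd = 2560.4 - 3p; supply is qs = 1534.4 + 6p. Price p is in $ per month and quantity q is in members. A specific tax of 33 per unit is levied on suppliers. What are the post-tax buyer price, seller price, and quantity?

With a tax of 33 on suppliers, they supply based on the net price p_s = p_b - 33, so qs = 1336.4 + 6p_b.
Market clearing requires 2560.4 - 3p_b = 1336.4 + 6p_b; hence 1224 = 9p_b and p_b = 136.
So p_s = 103 and the quantity traded is q = 2560.4 - 3(136) = 2152.4.

p_b = 136, p_s = 103, q = 2152.4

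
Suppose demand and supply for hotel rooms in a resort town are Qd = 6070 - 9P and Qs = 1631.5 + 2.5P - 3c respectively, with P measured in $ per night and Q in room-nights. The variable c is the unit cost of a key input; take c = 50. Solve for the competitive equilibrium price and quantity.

P* = 399, Q* = 2479

With c = 50, supply is Qs = 1481.5 + 2.5P.
Equating demand and supply, 6070 - 9P = 1481.5 + 2.5P gives 11.5P = 4588.5, so P* = 399.
Substitute back: Q* = 6070 - 9(399) = 2479.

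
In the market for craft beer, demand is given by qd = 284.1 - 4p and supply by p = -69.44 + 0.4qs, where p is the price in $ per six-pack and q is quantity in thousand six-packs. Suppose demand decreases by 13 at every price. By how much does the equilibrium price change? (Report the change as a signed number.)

Δp = -2

Rewriting in direct form: qs = 173.6 + 2.5p.
At equilibrium qd = qs, so 284.1 - 4p = 173.6 + 2.5p; collecting terms, 110.5 = 6.5p and p* = 17.
Substitute back: q* = 284.1 - 4(17) = 216.1.
After the shift, demand is qd = 271.1 - 4p.
Re-solving, 6.5p = 97.5 gives p = 15 and q = 211.1.
Δp = 15 - 17 = -2.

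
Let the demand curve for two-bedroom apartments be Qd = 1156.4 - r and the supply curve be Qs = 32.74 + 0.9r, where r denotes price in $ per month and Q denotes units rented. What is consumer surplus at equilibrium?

Consumer surplus = 159612.5

Set Qd = Qs: 1156.4 - r = 32.74 + 0.9r, so 1123.66 = 1.9r and r* = 591.4.
Substitute back: Q* = 1156.4 - 591.4 = 565.
Demand choke price (Qd = 0): r = 1156.4. Consumer surplus = ½ × (1156.4 - 591.4) × 565 = 159612.5.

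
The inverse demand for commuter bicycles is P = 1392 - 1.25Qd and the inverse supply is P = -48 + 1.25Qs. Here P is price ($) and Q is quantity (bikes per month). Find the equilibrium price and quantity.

P* = 672, Q* = 576

Rewriting in direct form: Qd = 1113.6 - 0.8P and Qs = 38.4 + 0.8P.
The market clears where 1113.6 - 0.8P = 38.4 + 0.8P. Rearranging, 1.6P = 1075.2, hence P* = 672.
Plugging P* into demand: Q* = 1113.6 - 0.8(672) = 576.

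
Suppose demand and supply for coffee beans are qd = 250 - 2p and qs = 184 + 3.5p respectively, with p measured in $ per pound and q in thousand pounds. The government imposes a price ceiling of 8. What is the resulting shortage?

Shortage = 22

With p fixed at 8, quantity demanded is 234 and quantity supplied is 212.
Shortage = qd - qs = 234 - 212 = 22.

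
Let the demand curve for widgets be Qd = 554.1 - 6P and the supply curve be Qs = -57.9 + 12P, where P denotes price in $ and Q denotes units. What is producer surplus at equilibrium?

Producer surplus = 5107.08375

Equating demand and supply, 554.1 - 6P = -57.9 + 12P gives 18P = 612, so P* = 34.
Plugging P* into demand: Q* = 554.1 - 6(34) = 350.1.
Supply choke price (Qs = 0): P = 4.825. Producer surplus = ½ × (34 - 4.825) × 350.1 = 5107.08375.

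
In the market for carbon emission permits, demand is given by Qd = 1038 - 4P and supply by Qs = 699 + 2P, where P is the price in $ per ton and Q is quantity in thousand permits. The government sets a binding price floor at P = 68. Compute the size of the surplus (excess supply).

At P = 68: Qd = 766 and Qs = 835.
Surplus = Qs - Qd = 835 - 766 = 69.

Surplus = 69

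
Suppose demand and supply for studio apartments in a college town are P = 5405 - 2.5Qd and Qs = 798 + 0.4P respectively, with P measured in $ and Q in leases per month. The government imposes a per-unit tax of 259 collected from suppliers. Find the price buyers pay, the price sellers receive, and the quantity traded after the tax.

P_b = 1834.5, P_s = 1575.5, Q = 1428.2

Solving each curve for Q: Qd = 2162 - 0.4P.
With a tax of 259 on suppliers, they supply based on the net price P_s = P_b - 259, so Qs = 694.4 + 0.4P_b.
Set Qd = Qs: 2162 - 0.4P_b = 694.4 + 0.4P_b, so 1467.6 = 0.8P_b and P_b = 1834.5.
So P_s = 1575.5 and the quantity traded is Q = 2162 - 0.4(1834.5) = 1428.2.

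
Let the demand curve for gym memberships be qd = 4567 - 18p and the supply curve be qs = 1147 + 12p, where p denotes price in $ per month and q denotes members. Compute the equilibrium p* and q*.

p* = 114, q* = 2515

Set qd = qs: 4567 - 18p = 1147 + 12p, so 3420 = 30p and p* = 114.
Substitute back: q* = 4567 - 18(114) = 2515.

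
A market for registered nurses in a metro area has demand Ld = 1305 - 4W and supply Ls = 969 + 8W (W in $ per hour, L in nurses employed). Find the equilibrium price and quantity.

W* = 28, L* = 1193

The market clears where 1305 - 4W = 969 + 8W. Rearranging, 12W = 336, hence W* = 28.
Substitute back: L* = 1305 - 4(28) = 1193.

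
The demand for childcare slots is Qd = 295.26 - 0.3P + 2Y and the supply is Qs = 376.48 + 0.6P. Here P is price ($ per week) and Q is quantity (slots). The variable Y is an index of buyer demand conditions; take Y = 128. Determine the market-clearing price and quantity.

With Y = 128, demand is Qd = 551.26 - 0.3P.
At equilibrium Qd = Qs, so 551.26 - 0.3P = 376.48 + 0.6P; collecting terms, 174.78 = 0.9P and P* = 194.2.
Then Q* = 551.26 - 0.3(194.2) = 493.

P* = 194.2, Q* = 493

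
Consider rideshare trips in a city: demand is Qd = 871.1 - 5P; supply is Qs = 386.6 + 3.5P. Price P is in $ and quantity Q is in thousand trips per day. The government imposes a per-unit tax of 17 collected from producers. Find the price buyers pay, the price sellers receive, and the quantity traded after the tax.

P_b = 64, P_s = 47, Q = 551.1

The tax drives a wedge P_b - P_s = 17. Substituting P_s = P_b - 17 into supply: Qs = 327.1 + 3.5P_b.
Set Qd = Qs: 871.1 - 5P_b = 327.1 + 3.5P_b, so 544 = 8.5P_b and P_b = 64.
So P_s = 47 and the quantity traded is Q = 871.1 - 5(64) = 551.1.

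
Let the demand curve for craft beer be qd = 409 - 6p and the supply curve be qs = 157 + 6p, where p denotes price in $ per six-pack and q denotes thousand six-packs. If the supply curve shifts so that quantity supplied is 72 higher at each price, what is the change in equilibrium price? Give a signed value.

Equating demand and supply, 409 - 6p = 157 + 6p gives 12p = 252, so p* = 21.
Substitute back: q* = 409 - 6(21) = 283.
After the shift, supply is qs = 229 + 6p.
The new intersection has 180 = 12p, i.e. p = 15, q = 319.
Δp = 15 - 21 = -6.

Δp = -6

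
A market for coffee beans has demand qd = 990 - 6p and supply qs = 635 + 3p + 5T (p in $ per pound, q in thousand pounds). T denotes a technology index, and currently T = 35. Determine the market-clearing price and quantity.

With T = 35, supply is qs = 810 + 3p.
Set qd = qs: 990 - 6p = 810 + 3p, so 180 = 9p and p* = 20.
Plugging p* into demand: q* = 990 - 6(20) = 870.

p* = 20, q* = 870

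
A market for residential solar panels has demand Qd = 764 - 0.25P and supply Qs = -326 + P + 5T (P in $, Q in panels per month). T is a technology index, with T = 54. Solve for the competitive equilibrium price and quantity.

P* = 656, Q* = 600

With T = 54, supply is Qs = -56 + P.
Equating demand and supply, 764 - 0.25P = -56 + P gives 1.25P = 820, so P* = 656.
From the demand curve, Q* = 764 - 0.25(656) = 600.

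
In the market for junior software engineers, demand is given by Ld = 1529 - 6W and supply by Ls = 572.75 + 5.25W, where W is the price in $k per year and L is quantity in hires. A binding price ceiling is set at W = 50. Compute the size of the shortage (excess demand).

At W = 50: Ld = 1229 and Ls = 835.25.
Shortage = Ld - Ls = 1229 - 835.25 = 393.75.

Shortage = 393.75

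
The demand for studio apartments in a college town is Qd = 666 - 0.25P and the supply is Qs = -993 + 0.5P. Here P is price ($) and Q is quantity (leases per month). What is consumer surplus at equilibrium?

The market clears where 666 - 0.25P = -993 + 0.5P. Rearranging, 0.75P = 1659, hence P* = 2212.
Substitute back: Q* = 666 - 0.25(2212) = 113.
Demand choke price (Qd = 0): P = 666/0.25 = 2664. Consumer surplus = ½ × (2664 - 2212) × 113 = 25538.

Consumer surplus = 25538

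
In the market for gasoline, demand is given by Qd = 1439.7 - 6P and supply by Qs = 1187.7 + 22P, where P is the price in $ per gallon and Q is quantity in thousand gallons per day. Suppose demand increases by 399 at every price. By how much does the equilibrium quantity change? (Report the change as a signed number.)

Equating demand and supply, 1439.7 - 6P = 1187.7 + 22P gives 28P = 252, so P* = 9.
Substitute back: Q* = 1439.7 - 6(9) = 1385.7.
After the shift, demand is Qd = 1838.7 - 6P.
Re-solving, 28P = 651 gives P = 23.25 and Q = 1699.2.
ΔQ = 1699.2 - 1385.7 = 313.5.

ΔQ = 313.5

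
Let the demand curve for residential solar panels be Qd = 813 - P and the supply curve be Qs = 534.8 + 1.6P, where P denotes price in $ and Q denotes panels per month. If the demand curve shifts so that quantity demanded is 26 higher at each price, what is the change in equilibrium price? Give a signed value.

Set Qd = Qs: 813 - P = 534.8 + 1.6P, so 278.2 = 2.6P and P* = 107.
From the demand curve, Q* = 813 - 107 = 706.
After the shift, demand is Qd = 839 - P.
The new intersection has 304.2 = 2.6P, i.e. P = 117, Q = 722.
ΔP = 117 - 107 = 10.

ΔP = 10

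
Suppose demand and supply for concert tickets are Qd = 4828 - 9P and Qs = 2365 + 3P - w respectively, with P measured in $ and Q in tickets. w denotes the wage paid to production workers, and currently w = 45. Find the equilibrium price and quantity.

With w = 45, supply is Qs = 2320 + 3P.
The market clears where 4828 - 9P = 2320 + 3P. Rearranging, 12P = 2508, hence P* = 209.
From the demand curve, Q* = 4828 - 9(209) = 2947.

P* = 209, Q* = 2947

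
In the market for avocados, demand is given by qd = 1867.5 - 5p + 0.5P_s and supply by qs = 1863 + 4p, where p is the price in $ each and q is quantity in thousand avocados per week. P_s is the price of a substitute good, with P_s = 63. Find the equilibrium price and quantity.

p* = 4, q* = 1879

With P_s = 63, demand is qd = 1899 - 5p.
Equating demand and supply, 1899 - 5p = 1863 + 4p gives 9p = 36, so p* = 4.
Plugging p* into demand: q* = 1899 - 5(4) = 1879.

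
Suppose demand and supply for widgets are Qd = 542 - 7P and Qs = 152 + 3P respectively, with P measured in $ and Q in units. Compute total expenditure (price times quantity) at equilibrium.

Total expenditure = 10491

Equating demand and supply, 542 - 7P = 152 + 3P gives 10P = 390, so P* = 39.
Substitute back: Q* = 542 - 7(39) = 269.
Total expenditure = P* × Q* = 39 × 269 = 10491.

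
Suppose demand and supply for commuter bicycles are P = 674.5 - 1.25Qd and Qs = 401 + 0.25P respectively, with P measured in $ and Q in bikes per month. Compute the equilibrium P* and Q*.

P* = 132, Q* = 434

Solving each curve for Q: Qd = 539.6 - 0.8P.
Equating demand and supply, 539.6 - 0.8P = 401 + 0.25P gives 1.05P = 138.6, so P* = 132.
Then Q* = 539.6 - 0.8(132) = 434.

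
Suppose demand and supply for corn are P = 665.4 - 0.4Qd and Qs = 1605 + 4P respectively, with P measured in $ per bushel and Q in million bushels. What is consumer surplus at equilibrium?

Solving each curve for Q: Qd = 1663.5 - 2.5P.
Set Qd = Qs: 1663.5 - 2.5P = 1605 + 4P, so 58.5 = 6.5P and P* = 9.
Plugging P* into demand: Q* = 1663.5 - 2.5(9) = 1641.
Demand choke price (Qd = 0): P = 1663.5/2.5 = 665.4. Consumer surplus = ½ × (665.4 - 9) × 1641 = 538576.2.

Consumer surplus = 538576.2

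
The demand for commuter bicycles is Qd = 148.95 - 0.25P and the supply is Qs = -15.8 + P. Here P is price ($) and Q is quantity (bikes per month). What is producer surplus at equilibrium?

Producer surplus = 6728

Equating demand and supply, 148.95 - 0.25P = -15.8 + P gives 1.25P = 164.75, so P* = 131.8.
Then Q* = 148.95 - 0.25(131.8) = 116.
Supply choke price (Qs = 0): P = 15.8. Producer surplus = ½ × (131.8 - 15.8) × 116 = 6728.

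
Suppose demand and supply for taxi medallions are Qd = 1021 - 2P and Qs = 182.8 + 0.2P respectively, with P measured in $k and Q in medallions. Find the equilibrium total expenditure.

Total expenditure = 98679

Equating demand and supply, 1021 - 2P = 182.8 + 0.2P gives 2.2P = 838.2, so P* = 381.
Substitute back: Q* = 1021 - 2(381) = 259.
Total expenditure = P* × Q* = 381 × 259 = 98679.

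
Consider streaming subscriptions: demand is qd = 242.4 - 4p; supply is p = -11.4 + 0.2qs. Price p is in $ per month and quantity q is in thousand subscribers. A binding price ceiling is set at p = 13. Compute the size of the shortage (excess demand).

In direct form, qs = 57 + 5p.
Evaluating both curves at the ceiling price 13 gives qd = 190.4, qs = 122.
Shortage = qd - qs = 190.4 - 122 = 68.4.

Shortage = 68.4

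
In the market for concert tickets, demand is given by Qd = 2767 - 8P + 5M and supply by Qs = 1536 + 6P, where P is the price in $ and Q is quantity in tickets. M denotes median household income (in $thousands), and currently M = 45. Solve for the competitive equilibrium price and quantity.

P* = 104, Q* = 2160

With M = 45, demand is Qd = 2992 - 8P.
Equating demand and supply, 2992 - 8P = 1536 + 6P gives 14P = 1456, so P* = 104.
Plugging P* into demand: Q* = 2992 - 8(104) = 2160.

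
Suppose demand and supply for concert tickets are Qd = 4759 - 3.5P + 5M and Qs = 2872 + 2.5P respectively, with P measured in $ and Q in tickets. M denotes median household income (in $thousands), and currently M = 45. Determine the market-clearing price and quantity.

P* = 352, Q* = 3752

With M = 45, demand is Qd = 4984 - 3.5P.
Equating demand and supply, 4984 - 3.5P = 2872 + 2.5P gives 6P = 2112, so P* = 352.
Then Q* = 4984 - 3.5(352) = 3752.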